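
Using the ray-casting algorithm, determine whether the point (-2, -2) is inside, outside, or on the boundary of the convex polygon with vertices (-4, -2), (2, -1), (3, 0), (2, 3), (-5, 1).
The point (-2, -2) lies strictly outside the polygon

Cast a horizontal ray to the right from the query point and count how many polygon edges it crosses (each edge strictly once or zero times, handled with the usual half-open convention). 
Parity of crossings → even ⇒ outside.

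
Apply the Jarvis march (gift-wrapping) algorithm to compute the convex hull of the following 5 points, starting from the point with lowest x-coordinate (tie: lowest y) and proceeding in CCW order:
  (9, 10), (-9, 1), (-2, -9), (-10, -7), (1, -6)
Hull (CCW) = [(-10, -7), (-2, -9), (1, -6), (9, 10), (-9, 1)]

Jarvis march: at each step, from the current hull vertex p, select the next vertex q as the point such that every other point lies strictly to the left of (or on) the directed line p → q. (Equivalently: for every other point r, the cross product (q − p) × (r − p) ≥ 0.)
Starting point (lowest x, tie lowest y): (-10, -7). Wrap until returning to start. Resulting hull: (-10, -7), (-2, -9), (1, -6), (9, 10), (-9, 1).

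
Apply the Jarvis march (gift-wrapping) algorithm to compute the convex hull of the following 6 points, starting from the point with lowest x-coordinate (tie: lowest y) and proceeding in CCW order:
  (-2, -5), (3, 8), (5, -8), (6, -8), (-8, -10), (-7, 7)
Hull (CCW) = [(-8, -10), (6, -8), (3, 8), (-7, 7)]

Jarvis march: at each step, from the current hull vertex p, select the next vertex q as the point such that every other point lies strictly to the left of (or on) the directed line p → q. (Equivalently: for every other point r, the cross product (q − p) × (r − p) ≥ 0.)
Starting point (lowest x, tie lowest y): (-8, -10). Wrap until returning to start. Resulting hull: (-8, -10), (6, -8), (3, 8), (-7, 7).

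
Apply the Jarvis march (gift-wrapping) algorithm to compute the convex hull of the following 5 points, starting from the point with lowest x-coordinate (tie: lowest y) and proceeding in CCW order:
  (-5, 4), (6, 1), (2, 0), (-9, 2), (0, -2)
Hull (CCW) = [(-9, 2), (0, -2), (6, 1), (-5, 4)]

Jarvis march: at each step, from the current hull vertex p, select the next vertex q as the point such that every other point lies strictly to the left of (or on) the directed line p → q. (Equivalently: for every other point r, the cross product (q − p) × (r − p) ≥ 0.)
Starting point (lowest x, tie lowest y): (-9, 2). Wrap until returning to start. Resulting hull: (-9, 2), (0, -2), (6, 1), (-5, 4).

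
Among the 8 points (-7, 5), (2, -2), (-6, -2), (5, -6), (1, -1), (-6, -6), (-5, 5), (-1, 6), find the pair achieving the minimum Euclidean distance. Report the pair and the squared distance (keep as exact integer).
Pair = ((2, -2), (1, -1)); squared distance = 2

Compute all C(8, 2) = 28 pairwise squared distances (x_i − x_j)² + (y_i − y_j)². The minimum is 2, attained by the pair ((2, -2), (1, -1)).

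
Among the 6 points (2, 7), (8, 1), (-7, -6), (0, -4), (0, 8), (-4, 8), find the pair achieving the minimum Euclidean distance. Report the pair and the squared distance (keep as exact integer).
Pair = ((2, 7), (0, 8)); squared distance = 5

Compute all C(6, 2) = 15 pairwise squared distances (x_i − x_j)² + (y_i − y_j)². The minimum is 5, attained by the pair ((2, 7), (0, 8)).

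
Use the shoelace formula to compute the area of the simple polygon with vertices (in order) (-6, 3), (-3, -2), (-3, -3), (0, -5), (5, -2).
Area = 67/2

Shoelace formula: Area = (1/2) |Σ_i (x_i · y_{i+1} − x_{i+1} · y_i)| (indices mod n). Compute each cross term:
  (-6)(-2) − (-3)(3) = 21
  (-3)(-3) − (-3)(-2) = 3
  (-3)(-5) − (0)(-3) = 15
  (0)(-2) − (5)(-5) = 25
  (5)(3) − (-6)(-2) = 3
Sum = 67, so (signed) Area = 67/2 = 67/2, |Area| = 67/2.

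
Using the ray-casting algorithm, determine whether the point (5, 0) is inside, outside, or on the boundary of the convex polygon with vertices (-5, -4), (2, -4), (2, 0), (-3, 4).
The point (5, 0) lies strictly outside the polygon

Cast a horizontal ray to the right from the query point and count how many polygon edges it crosses (each edge strictly once or zero times, handled with the usual half-open convention). 
Parity of crossings → even ⇒ outside.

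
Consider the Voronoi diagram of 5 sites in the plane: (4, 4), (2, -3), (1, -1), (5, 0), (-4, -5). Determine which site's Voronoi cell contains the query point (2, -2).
Nearest site = (2, -3)

The Voronoi cell of site s contains exactly those query points closer to s than to any other site. Compute squared distances from q = (2, -2) to each site:
  (2 − 2)² + (-3 − -2)² = 1
  (1 − 2)² + (-1 − -2)² = 2
  (5 − 2)² + (0 − -2)² = 13
  (4 − 2)² + (4 − -2)² = 40
  (-4 − 2)² + (-5 − -2)² = 45
Minimum is attained by (2, -3), so q lies in its Voronoi cell.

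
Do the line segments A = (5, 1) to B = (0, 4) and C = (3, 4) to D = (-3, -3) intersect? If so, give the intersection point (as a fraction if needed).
Yes; intersection at (105/53, 149/53) (t = 32/53 on AB, s = 9/53 on CD)

Parametrize AB as A + t(B − A) = (5 + -5 t, 1 + 3 t) and CD as C + s(D − C) = (3 + -6 s, 4 + -7 s). Solve the linear system for (t, s). Determinant = -53 ≠ 0, so a unique intersection of the containing lines exists. Solution: t = 32/53, s = 9/53 — both in [0, 1], so the segments cross. Intersection point: (105/53, 149/53).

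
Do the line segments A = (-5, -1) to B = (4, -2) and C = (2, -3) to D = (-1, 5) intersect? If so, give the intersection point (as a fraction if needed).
Yes; intersection at (35/23, -119/69) (t = 50/69 on AB, s = 11/69 on CD)

Parametrize AB as A + t(B − A) = (-5 + 9 t, -1 + -1 t) and CD as C + s(D − C) = (2 + -3 s, -3 + 8 s). Solve the linear system for (t, s). Determinant = -69 ≠ 0, so a unique intersection of the containing lines exists. Solution: t = 50/69, s = 11/69 — both in [0, 1], so the segments cross. Intersection point: (35/23, -119/69).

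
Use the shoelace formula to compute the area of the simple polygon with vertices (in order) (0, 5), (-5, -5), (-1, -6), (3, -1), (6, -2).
Area = 99/2

Shoelace formula: Area = (1/2) |Σ_i (x_i · y_{i+1} − x_{i+1} · y_i)| (indices mod n). Compute each cross term:
  (0)(-5) − (-5)(5) = 25
  (-5)(-6) − (-1)(-5) = 25
  (-1)(-1) − (3)(-6) = 19
  (3)(-2) − (6)(-1) = 0
  (6)(5) − (0)(-2) = 30
Sum = 99, so (signed) Area = 99/2 = 99/2, |Area| = 99/2.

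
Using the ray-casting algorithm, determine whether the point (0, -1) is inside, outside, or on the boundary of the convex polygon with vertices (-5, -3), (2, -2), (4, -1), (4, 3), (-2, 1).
The point (0, -1) lies strictly inside the polygon

Cast a horizontal ray to the right from the query point and count how many polygon edges it crosses (each edge strictly once or zero times, handled with the usual half-open convention). 
Parity of crossings → odd ⇒ inside.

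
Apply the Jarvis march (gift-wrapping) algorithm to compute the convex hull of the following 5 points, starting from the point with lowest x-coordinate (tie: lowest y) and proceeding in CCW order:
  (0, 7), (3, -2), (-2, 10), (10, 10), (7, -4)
Hull (CCW) = [(-2, 10), (3, -2), (7, -4), (10, 10)]

Jarvis march: at each step, from the current hull vertex p, select the next vertex q as the point such that every other point lies strictly to the left of (or on) the directed line p → q. (Equivalently: for every other point r, the cross product (q − p) × (r − p) ≥ 0.)
Starting point (lowest x, tie lowest y): (-2, 10). Wrap until returning to start. Resulting hull: (-2, 10), (3, -2), (7, -4), (10, 10).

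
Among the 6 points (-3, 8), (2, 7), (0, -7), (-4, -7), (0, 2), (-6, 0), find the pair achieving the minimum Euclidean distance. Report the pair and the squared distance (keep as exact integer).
Pair = ((0, -7), (-4, -7)); squared distance = 16

Compute all C(6, 2) = 15 pairwise squared distances (x_i − x_j)² + (y_i − y_j)². The minimum is 16, attained by the pair ((0, -7), (-4, -7)).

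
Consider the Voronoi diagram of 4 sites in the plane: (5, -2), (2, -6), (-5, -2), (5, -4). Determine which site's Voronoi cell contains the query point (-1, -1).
Nearest site = (-5, -2)

The Voronoi cell of site s contains exactly those query points closer to s than to any other site. Compute squared distances from q = (-1, -1) to each site:
  (-5 − -1)² + (-2 − -1)² = 17
  (2 − -1)² + (-6 − -1)² = 34
  (5 − -1)² + (-2 − -1)² = 37
  (5 − -1)² + (-4 − -1)² = 45
Minimum is attained by (-5, -2), so q lies in its Voronoi cell.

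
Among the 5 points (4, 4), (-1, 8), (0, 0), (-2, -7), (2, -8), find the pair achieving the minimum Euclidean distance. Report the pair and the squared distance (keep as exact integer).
Pair = ((-2, -7), (2, -8)); squared distance = 17

Compute all C(5, 2) = 10 pairwise squared distances (x_i − x_j)² + (y_i − y_j)². The minimum is 17, attained by the pair ((-2, -7), (2, -8)).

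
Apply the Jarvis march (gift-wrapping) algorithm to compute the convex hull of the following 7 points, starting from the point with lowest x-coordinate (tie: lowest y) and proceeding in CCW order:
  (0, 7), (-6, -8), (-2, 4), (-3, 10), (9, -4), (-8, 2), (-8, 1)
Hull (CCW) = [(-8, 1), (-6, -8), (9, -4), (0, 7), (-3, 10), (-8, 2)]

Jarvis march: at each step, from the current hull vertex p, select the next vertex q as the point such that every other point lies strictly to the left of (or on) the directed line p → q. (Equivalently: for every other point r, the cross product (q − p) × (r − p) ≥ 0.)
Starting point (lowest x, tie lowest y): (-8, 1). Wrap until returning to start. Resulting hull: (-8, 1), (-6, -8), (9, -4), (0, 7), (-3, 10), (-8, 2).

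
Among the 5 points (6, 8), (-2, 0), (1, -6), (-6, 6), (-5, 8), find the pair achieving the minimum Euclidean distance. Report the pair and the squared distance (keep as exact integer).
Pair = ((-6, 6), (-5, 8)); squared distance = 5

Compute all C(5, 2) = 10 pairwise squared distances (x_i − x_j)² + (y_i − y_j)². The minimum is 5, attained by the pair ((-6, 6), (-5, 8)).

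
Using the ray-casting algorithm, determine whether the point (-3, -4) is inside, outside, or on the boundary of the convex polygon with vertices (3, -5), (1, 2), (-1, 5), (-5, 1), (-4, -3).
The point (-3, -4) lies strictly outside the polygon

Cast a horizontal ray to the right from the query point and count how many polygon edges it crosses (each edge strictly once or zero times, handled with the usual half-open convention). 
Parity of crossings → even ⇒ outside.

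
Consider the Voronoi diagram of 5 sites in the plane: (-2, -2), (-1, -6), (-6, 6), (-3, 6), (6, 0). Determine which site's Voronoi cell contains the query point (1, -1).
Nearest site = (-2, -2)

The Voronoi cell of site s contains exactly those query points closer to s than to any other site. Compute squared distances from q = (1, -1) to each site:
  (-2 − 1)² + (-2 − -1)² = 10
  (6 − 1)² + (0 − -1)² = 26
  (-1 − 1)² + (-6 − -1)² = 29
  (-3 − 1)² + (6 − -1)² = 65
  (-6 − 1)² + (6 − -1)² = 98
Minimum is attained by (-2, -2), so q lies in its Voronoi cell.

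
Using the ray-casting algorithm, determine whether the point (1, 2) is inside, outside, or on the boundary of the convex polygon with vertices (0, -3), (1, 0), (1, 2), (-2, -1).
The point (1, 2) lies on the polygon boundary

Boundary check: the query satisfies the collinearity and bounding-box conditions for some polygon edge, so it lies exactly on the boundary.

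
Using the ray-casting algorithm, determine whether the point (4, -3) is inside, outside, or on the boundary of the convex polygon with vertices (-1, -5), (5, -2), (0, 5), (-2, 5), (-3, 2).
The point (4, -3) lies strictly outside the polygon

Cast a horizontal ray to the right from the query point and count how many polygon edges it crosses (each edge strictly once or zero times, handled with the usual half-open convention). 
Parity of crossings → even ⇒ outside.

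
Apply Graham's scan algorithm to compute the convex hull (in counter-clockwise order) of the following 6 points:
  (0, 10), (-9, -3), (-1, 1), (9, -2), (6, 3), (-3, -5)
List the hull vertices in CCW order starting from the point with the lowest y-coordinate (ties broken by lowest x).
Hull (CCW) = [(-3, -5), (9, -2), (6, 3), (0, 10), (-9, -3)]

Graham scan procedure:
  1. Find the pivot p₀ = point with lowest y (tie → lowest x): (-3, -5).
  2. Sort the remaining points by polar angle around p₀.
  3. Walk through sorted points, maintaining a stack; pop the top while the last three entries make a non-left turn (cross product ≤ 0).
  4. Final stack is the convex hull in CCW order: (-3, -5), (9, -2), (6, 3), (0, 10), (-9, -3).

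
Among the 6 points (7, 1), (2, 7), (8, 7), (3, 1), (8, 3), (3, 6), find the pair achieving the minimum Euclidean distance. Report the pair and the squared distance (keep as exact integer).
Pair = ((2, 7), (3, 6)); squared distance = 2

Compute all C(6, 2) = 15 pairwise squared distances (x_i − x_j)² + (y_i − y_j)². The minimum is 2, attained by the pair ((2, 7), (3, 6)).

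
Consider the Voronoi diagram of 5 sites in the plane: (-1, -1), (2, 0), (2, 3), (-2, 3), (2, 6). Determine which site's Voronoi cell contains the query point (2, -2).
Nearest site = (2, 0)

The Voronoi cell of site s contains exactly those query points closer to s than to any other site. Compute squared distances from q = (2, -2) to each site:
  (2 − 2)² + (0 − -2)² = 4
  (-1 − 2)² + (-1 − -2)² = 10
  (2 − 2)² + (3 − -2)² = 25
  (-2 − 2)² + (3 − -2)² = 41
  (2 − 2)² + (6 − -2)² = 64
Minimum is attained by (2, 0), so q lies in its Voronoi cell.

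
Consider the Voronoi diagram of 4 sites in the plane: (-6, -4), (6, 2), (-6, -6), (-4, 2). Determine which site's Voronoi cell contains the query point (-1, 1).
Nearest site = (-4, 2)

The Voronoi cell of site s contains exactly those query points closer to s than to any other site. Compute squared distances from q = (-1, 1) to each site:
  (-4 − -1)² + (2 − 1)² = 10
  (-6 − -1)² + (-4 − 1)² = 50
  (6 − -1)² + (2 − 1)² = 50
  (-6 − -1)² + (-6 − 1)² = 74
Minimum is attained by (-4, 2), so q lies in its Voronoi cell.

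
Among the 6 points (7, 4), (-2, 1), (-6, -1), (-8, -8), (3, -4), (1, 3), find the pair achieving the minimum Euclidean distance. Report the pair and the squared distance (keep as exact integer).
Pair = ((-2, 1), (1, 3)); squared distance = 13

Compute all C(6, 2) = 15 pairwise squared distances (x_i − x_j)² + (y_i − y_j)². The minimum is 13, attained by the pair ((-2, 1), (1, 3)).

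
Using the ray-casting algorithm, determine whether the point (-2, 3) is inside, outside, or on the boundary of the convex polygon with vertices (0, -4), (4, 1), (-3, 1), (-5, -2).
The point (-2, 3) lies strictly outside the polygon

Cast a horizontal ray to the right from the query point and count how many polygon edges it crosses (each edge strictly once or zero times, handled with the usual half-open convention). 
Parity of crossings → even ⇒ outside.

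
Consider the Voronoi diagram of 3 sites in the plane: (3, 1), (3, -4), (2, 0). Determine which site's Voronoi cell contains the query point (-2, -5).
Nearest site = (3, -4)

The Voronoi cell of site s contains exactly those query points closer to s than to any other site. Compute squared distances from q = (-2, -5) to each site:
  (3 − -2)² + (-4 − -5)² = 26
  (2 − -2)² + (0 − -5)² = 41
  (3 − -2)² + (1 − -5)² = 61
Minimum is attained by (3, -4), so q lies in its Voronoi cell.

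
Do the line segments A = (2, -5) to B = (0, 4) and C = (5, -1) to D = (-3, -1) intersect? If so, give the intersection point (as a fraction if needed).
Yes; intersection at (10/9, -1) (t = 4/9 on AB, s = 35/72 on CD)

Parametrize AB as A + t(B − A) = (2 + -2 t, -5 + 9 t) and CD as C + s(D − C) = (5 + -8 s, -1 + 0 s). Solve the linear system for (t, s). Determinant = -72 ≠ 0, so a unique intersection of the containing lines exists. Solution: t = 4/9, s = 35/72 — both in [0, 1], so the segments cross. Intersection point: (10/9, -1).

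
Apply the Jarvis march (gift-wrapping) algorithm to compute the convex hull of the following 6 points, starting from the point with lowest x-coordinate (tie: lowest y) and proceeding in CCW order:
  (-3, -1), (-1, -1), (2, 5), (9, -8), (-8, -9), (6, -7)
Hull (CCW) = [(-8, -9), (9, -8), (2, 5), (-3, -1)]

Jarvis march: at each step, from the current hull vertex p, select the next vertex q as the point such that every other point lies strictly to the left of (or on) the directed line p → q. (Equivalently: for every other point r, the cross product (q − p) × (r − p) ≥ 0.)
Starting point (lowest x, tie lowest y): (-8, -9). Wrap until returning to start. Resulting hull: (-8, -9), (9, -8), (2, 5), (-3, -1).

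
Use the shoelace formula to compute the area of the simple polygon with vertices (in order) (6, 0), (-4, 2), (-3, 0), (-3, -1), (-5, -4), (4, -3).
Area = 77/2

Shoelace formula: Area = (1/2) |Σ_i (x_i · y_{i+1} − x_{i+1} · y_i)| (indices mod n). Compute each cross term:
  (6)(2) − (-4)(0) = 12
  (-4)(0) − (-3)(2) = 6
  (-3)(-1) − (-3)(0) = 3
  (-3)(-4) − (-5)(-1) = 7
  (-5)(-3) − (4)(-4) = 31
  (4)(0) − (6)(-3) = 18
Sum = 77, so (signed) Area = 77/2 = 77/2, |Area| = 77/2.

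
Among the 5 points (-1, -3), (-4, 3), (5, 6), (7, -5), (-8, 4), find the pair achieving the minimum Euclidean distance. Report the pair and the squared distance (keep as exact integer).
Pair = ((-4, 3), (-8, 4)); squared distance = 17

Compute all C(5, 2) = 10 pairwise squared distances (x_i − x_j)² + (y_i − y_j)². The minimum is 17, attained by the pair ((-4, 3), (-8, 4)).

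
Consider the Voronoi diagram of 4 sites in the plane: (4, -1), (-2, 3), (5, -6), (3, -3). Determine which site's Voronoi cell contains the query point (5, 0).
Nearest site = (4, -1)

The Voronoi cell of site s contains exactly those query points closer to s than to any other site. Compute squared distances from q = (5, 0) to each site:
  (4 − 5)² + (-1 − 0)² = 2
  (3 − 5)² + (-3 − 0)² = 13
  (5 − 5)² + (-6 − 0)² = 36
  (-2 − 5)² + (3 − 0)² = 58
Minimum is attained by (4, -1), so q lies in its Voronoi cell.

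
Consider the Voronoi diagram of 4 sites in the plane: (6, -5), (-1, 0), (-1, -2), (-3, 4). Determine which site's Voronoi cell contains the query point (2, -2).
Nearest site = (-1, -2)

The Voronoi cell of site s contains exactly those query points closer to s than to any other site. Compute squared distances from q = (2, -2) to each site:
  (-1 − 2)² + (-2 − -2)² = 9
  (-1 − 2)² + (0 − -2)² = 13
  (6 − 2)² + (-5 − -2)² = 25
  (-3 − 2)² + (4 − -2)² = 61
Minimum is attained by (-1, -2), so q lies in its Voronoi cell.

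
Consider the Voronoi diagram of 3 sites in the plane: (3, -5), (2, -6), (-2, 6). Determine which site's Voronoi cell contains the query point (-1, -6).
Nearest site = (2, -6)

The Voronoi cell of site s contains exactly those query points closer to s than to any other site. Compute squared distances from q = (-1, -6) to each site:
  (2 − -1)² + (-6 − -6)² = 9
  (3 − -1)² + (-5 − -6)² = 17
  (-2 − -1)² + (6 − -6)² = 145
Minimum is attained by (2, -6), so q lies in its Voronoi cell.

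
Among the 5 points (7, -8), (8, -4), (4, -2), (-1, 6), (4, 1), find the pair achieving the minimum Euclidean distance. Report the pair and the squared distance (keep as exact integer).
Pair = ((4, -2), (4, 1)); squared distance = 9

Compute all C(5, 2) = 10 pairwise squared distances (x_i − x_j)² + (y_i − y_j)². The minimum is 9, attained by the pair ((4, -2), (4, 1)).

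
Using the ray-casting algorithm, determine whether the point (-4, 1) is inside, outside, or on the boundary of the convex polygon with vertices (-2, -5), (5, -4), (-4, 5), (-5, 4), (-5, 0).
The point (-4, 1) lies strictly inside the polygon

Cast a horizontal ray to the right from the query point and count how many polygon edges it crosses (each edge strictly once or zero times, handled with the usual half-open convention). 
Parity of crossings → odd ⇒ inside.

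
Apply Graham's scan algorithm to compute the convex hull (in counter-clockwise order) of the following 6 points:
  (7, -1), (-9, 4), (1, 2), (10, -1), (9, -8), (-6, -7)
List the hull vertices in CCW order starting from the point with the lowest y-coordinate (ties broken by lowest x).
Hull (CCW) = [(9, -8), (10, -1), (1, 2), (-9, 4), (-6, -7)]

Graham scan procedure:
  1. Find the pivot p₀ = point with lowest y (tie → lowest x): (9, -8).
  2. Sort the remaining points by polar angle around p₀.
  3. Walk through sorted points, maintaining a stack; pop the top while the last three entries make a non-left turn (cross product ≤ 0).
  4. Final stack is the convex hull in CCW order: (9, -8), (10, -1), (1, 2), (-9, 4), (-6, -7).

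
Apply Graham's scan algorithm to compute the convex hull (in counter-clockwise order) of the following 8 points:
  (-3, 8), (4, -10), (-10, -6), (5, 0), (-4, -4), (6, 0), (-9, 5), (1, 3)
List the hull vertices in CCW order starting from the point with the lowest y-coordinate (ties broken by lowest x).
Hull (CCW) = [(4, -10), (6, 0), (-3, 8), (-9, 5), (-10, -6)]

Graham scan procedure:
  1. Find the pivot p₀ = point with lowest y (tie → lowest x): (4, -10).
  2. Sort the remaining points by polar angle around p₀.
  3. Walk through sorted points, maintaining a stack; pop the top while the last three entries make a non-left turn (cross product ≤ 0).
  4. Final stack is the convex hull in CCW order: (4, -10), (6, 0), (-3, 8), (-9, 5), (-10, -6).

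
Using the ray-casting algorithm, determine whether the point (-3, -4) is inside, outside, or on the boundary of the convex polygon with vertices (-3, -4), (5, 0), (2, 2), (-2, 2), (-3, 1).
The point (-3, -4) lies on the polygon boundary

Boundary check: the query satisfies the collinearity and bounding-box conditions for some polygon edge, so it lies exactly on the boundary.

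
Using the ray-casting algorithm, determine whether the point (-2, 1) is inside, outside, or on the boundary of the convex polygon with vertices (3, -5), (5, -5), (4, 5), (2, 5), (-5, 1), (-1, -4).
The point (-2, 1) lies strictly inside the polygon

Cast a horizontal ray to the right from the query point and count how many polygon edges it crosses (each edge strictly once or zero times, handled with the usual half-open convention). 
Parity of crossings → odd ⇒ inside.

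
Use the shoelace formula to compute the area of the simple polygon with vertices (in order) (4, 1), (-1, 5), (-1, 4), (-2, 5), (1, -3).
Area = 39/2

Shoelace formula: Area = (1/2) |Σ_i (x_i · y_{i+1} − x_{i+1} · y_i)| (indices mod n). Compute each cross term:
  (4)(5) − (-1)(1) = 21
  (-1)(4) − (-1)(5) = 1
  (-1)(5) − (-2)(4) = 3
  (-2)(-3) − (1)(5) = 1
  (1)(1) − (4)(-3) = 13
Sum = 39, so (signed) Area = 39/2 = 39/2, |Area| = 39/2.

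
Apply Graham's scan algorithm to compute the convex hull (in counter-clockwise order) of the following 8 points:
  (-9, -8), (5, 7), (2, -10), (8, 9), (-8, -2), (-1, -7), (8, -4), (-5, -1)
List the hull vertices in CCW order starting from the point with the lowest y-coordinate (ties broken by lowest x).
Hull (CCW) = [(2, -10), (8, -4), (8, 9), (5, 7), (-8, -2), (-9, -8)]

Graham scan procedure:
  1. Find the pivot p₀ = point with lowest y (tie → lowest x): (2, -10).
  2. Sort the remaining points by polar angle around p₀.
  3. Walk through sorted points, maintaining a stack; pop the top while the last three entries make a non-left turn (cross product ≤ 0).
  4. Final stack is the convex hull in CCW order: (2, -10), (8, -4), (8, 9), (5, 7), (-8, -2), (-9, -8).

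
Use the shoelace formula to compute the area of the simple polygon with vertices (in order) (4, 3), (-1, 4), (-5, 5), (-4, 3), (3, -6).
Area = 87/2

Shoelace formula: Area = (1/2) |Σ_i (x_i · y_{i+1} − x_{i+1} · y_i)| (indices mod n). Compute each cross term:
  (4)(4) − (-1)(3) = 19
  (-1)(5) − (-5)(4) = 15
  (-5)(3) − (-4)(5) = 5
  (-4)(-6) − (3)(3) = 15
  (3)(3) − (4)(-6) = 33
Sum = 87, so (signed) Area = 87/2 = 87/2, |Area| = 87/2.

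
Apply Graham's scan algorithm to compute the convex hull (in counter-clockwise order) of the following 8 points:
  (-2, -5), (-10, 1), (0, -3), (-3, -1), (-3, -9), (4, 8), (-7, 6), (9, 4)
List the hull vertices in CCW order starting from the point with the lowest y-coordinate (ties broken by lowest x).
Hull (CCW) = [(-3, -9), (9, 4), (4, 8), (-7, 6), (-10, 1)]

Graham scan procedure:
  1. Find the pivot p₀ = point with lowest y (tie → lowest x): (-3, -9).
  2. Sort the remaining points by polar angle around p₀.
  3. Walk through sorted points, maintaining a stack; pop the top while the last three entries make a non-left turn (cross product ≤ 0).
  4. Final stack is the convex hull in CCW order: (-3, -9), (9, 4), (4, 8), (-7, 6), (-10, 1).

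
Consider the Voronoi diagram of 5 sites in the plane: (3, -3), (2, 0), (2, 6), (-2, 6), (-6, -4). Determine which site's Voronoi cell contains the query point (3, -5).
Nearest site = (3, -3)

The Voronoi cell of site s contains exactly those query points closer to s than to any other site. Compute squared distances from q = (3, -5) to each site:
  (3 − 3)² + (-3 − -5)² = 4
  (2 − 3)² + (0 − -5)² = 26
  (-6 − 3)² + (-4 − -5)² = 82
  (2 − 3)² + (6 − -5)² = 122
  (-2 − 3)² + (6 − -5)² = 146
Minimum is attained by (3, -3), so q lies in its Voronoi cell.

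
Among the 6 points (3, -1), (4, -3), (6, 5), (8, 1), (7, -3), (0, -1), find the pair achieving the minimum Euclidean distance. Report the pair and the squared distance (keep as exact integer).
Pair = ((3, -1), (4, -3)); squared distance = 5

Compute all C(6, 2) = 15 pairwise squared distances (x_i − x_j)² + (y_i − y_j)². The minimum is 5, attained by the pair ((3, -1), (4, -3)).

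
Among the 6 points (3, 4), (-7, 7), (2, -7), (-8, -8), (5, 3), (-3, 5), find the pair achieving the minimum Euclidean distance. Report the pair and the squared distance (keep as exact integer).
Pair = ((3, 4), (5, 3)); squared distance = 5

Compute all C(6, 2) = 15 pairwise squared distances (x_i − x_j)² + (y_i − y_j)². The minimum is 5, attained by the pair ((3, 4), (5, 3)).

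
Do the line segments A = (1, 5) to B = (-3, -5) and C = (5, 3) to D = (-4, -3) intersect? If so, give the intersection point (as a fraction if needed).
Yes; intersection at (-17/11, -15/11) (t = 7/11 on AB, s = 8/11 on CD)

Parametrize AB as A + t(B − A) = (1 + -4 t, 5 + -10 t) and CD as C + s(D − C) = (5 + -9 s, 3 + -6 s). Solve the linear system for (t, s). Determinant = 66 ≠ 0, so a unique intersection of the containing lines exists. Solution: t = 7/11, s = 8/11 — both in [0, 1], so the segments cross. Intersection point: (-17/11, -15/11).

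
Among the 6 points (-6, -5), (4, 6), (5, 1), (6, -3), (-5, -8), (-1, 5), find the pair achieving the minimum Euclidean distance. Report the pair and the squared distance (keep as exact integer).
Pair = ((-6, -5), (-5, -8)); squared distance = 10

Compute all C(6, 2) = 15 pairwise squared distances (x_i − x_j)² + (y_i − y_j)². The minimum is 10, attained by the pair ((-6, -5), (-5, -8)).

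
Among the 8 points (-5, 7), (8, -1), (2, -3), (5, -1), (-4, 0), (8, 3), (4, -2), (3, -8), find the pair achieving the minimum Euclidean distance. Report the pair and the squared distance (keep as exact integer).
Pair = ((5, -1), (4, -2)); squared distance = 2

Compute all C(8, 2) = 28 pairwise squared distances (x_i − x_j)² + (y_i − y_j)². The minimum is 2, attained by the pair ((5, -1), (4, -2)).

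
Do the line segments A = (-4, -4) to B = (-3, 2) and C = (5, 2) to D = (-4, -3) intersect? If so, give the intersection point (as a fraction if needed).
Yes; intersection at (-187/49, -142/49) (t = 9/49 on AB, s = 48/49 on CD)

Parametrize AB as A + t(B − A) = (-4 + 1 t, -4 + 6 t) and CD as C + s(D − C) = (5 + -9 s, 2 + -5 s). Solve the linear system for (t, s). Determinant = -49 ≠ 0, so a unique intersection of the containing lines exists. Solution: t = 9/49, s = 48/49 — both in [0, 1], so the segments cross. Intersection point: (-187/49, -142/49).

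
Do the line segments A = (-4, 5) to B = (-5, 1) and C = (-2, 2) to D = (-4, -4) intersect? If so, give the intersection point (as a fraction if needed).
No (intersection of containing lines falls outside at least one segment)

Parametrize and solve: t = 9, s = 11/2. At least one of these is outside [0, 1], so the segments do not intersect.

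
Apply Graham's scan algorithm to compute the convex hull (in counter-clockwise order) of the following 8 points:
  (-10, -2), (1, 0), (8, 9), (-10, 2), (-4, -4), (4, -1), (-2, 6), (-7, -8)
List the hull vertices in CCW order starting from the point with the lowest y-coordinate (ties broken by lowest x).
Hull (CCW) = [(-7, -8), (4, -1), (8, 9), (-2, 6), (-10, 2), (-10, -2)]

Graham scan procedure:
  1. Find the pivot p₀ = point with lowest y (tie → lowest x): (-7, -8).
  2. Sort the remaining points by polar angle around p₀.
  3. Walk through sorted points, maintaining a stack; pop the top while the last three entries make a non-left turn (cross product ≤ 0).
  4. Final stack is the convex hull in CCW order: (-7, -8), (4, -1), (8, 9), (-2, 6), (-10, 2), (-10, -2).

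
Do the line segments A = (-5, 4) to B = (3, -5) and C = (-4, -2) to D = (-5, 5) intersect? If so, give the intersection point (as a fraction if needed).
Yes; intersection at (-227/47, 179/47) (t = 1/47 on AB, s = 39/47 on CD)

Parametrize AB as A + t(B − A) = (-5 + 8 t, 4 + -9 t) and CD as C + s(D − C) = (-4 + -1 s, -2 + 7 s). Solve the linear system for (t, s). Determinant = -47 ≠ 0, so a unique intersection of the containing lines exists. Solution: t = 1/47, s = 39/47 — both in [0, 1], so the segments cross. Intersection point: (-227/47, 179/47).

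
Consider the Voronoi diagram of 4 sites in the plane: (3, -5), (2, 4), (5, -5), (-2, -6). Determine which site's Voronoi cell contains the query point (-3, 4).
Nearest site = (2, 4)

The Voronoi cell of site s contains exactly those query points closer to s than to any other site. Compute squared distances from q = (-3, 4) to each site:
  (2 − -3)² + (4 − 4)² = 25
  (-2 − -3)² + (-6 − 4)² = 101
  (3 − -3)² + (-5 − 4)² = 117
  (5 − -3)² + (-5 − 4)² = 145
Minimum is attained by (2, 4), so q lies in its Voronoi cell.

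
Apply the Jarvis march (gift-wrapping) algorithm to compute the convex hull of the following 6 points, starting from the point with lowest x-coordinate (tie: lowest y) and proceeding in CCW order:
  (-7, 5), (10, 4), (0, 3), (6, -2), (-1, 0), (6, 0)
Hull (CCW) = [(-7, 5), (-1, 0), (6, -2), (10, 4)]

Jarvis march: at each step, from the current hull vertex p, select the next vertex q as the point such that every other point lies strictly to the left of (or on) the directed line p → q. (Equivalently: for every other point r, the cross product (q − p) × (r − p) ≥ 0.)
Starting point (lowest x, tie lowest y): (-7, 5). Wrap until returning to start. Resulting hull: (-7, 5), (-1, 0), (6, -2), (10, 4).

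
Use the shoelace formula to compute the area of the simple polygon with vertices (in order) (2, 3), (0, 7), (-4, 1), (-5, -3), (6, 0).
Area = 95/2

Shoelace formula: Area = (1/2) |Σ_i (x_i · y_{i+1} − x_{i+1} · y_i)| (indices mod n). Compute each cross term:
  (2)(7) − (0)(3) = 14
  (0)(1) − (-4)(7) = 28
  (-4)(-3) − (-5)(1) = 17
  (-5)(0) − (6)(-3) = 18
  (6)(3) − (2)(0) = 18
Sum = 95, so (signed) Area = 95/2 = 95/2, |Area| = 95/2.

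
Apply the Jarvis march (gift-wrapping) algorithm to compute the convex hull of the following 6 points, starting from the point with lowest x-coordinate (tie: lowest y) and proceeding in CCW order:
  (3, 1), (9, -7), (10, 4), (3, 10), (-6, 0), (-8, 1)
Hull (CCW) = [(-8, 1), (-6, 0), (9, -7), (10, 4), (3, 10)]

Jarvis march: at each step, from the current hull vertex p, select the next vertex q as the point such that every other point lies strictly to the left of (or on) the directed line p → q. (Equivalently: for every other point r, the cross product (q − p) × (r − p) ≥ 0.)
Starting point (lowest x, tie lowest y): (-8, 1). Wrap until returning to start. Resulting hull: (-8, 1), (-6, 0), (9, -7), (10, 4), (3, 10).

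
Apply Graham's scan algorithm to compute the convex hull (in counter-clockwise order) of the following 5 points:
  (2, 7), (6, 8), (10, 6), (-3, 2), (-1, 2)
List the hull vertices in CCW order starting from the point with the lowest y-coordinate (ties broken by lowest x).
Hull (CCW) = [(-3, 2), (-1, 2), (10, 6), (6, 8), (2, 7)]

Graham scan procedure:
  1. Find the pivot p₀ = point with lowest y (tie → lowest x): (-3, 2).
  2. Sort the remaining points by polar angle around p₀.
  3. Walk through sorted points, maintaining a stack; pop the top while the last three entries make a non-left turn (cross product ≤ 0).
  4. Final stack is the convex hull in CCW order: (-3, 2), (-1, 2), (10, 6), (6, 8), (2, 7).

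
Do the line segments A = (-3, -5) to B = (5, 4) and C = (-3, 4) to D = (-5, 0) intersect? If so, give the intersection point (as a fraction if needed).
No (intersection of containing lines falls outside at least one segment)

Parametrize and solve: t = -9/7, s = 36/7. At least one of these is outside [0, 1], so the segments do not intersect.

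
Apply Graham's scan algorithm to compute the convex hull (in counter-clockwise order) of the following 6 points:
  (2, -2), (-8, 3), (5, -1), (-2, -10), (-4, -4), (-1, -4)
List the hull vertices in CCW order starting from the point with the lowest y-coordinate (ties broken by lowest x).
Hull (CCW) = [(-2, -10), (5, -1), (-8, 3)]

Graham scan procedure:
  1. Find the pivot p₀ = point with lowest y (tie → lowest x): (-2, -10).
  2. Sort the remaining points by polar angle around p₀.
  3. Walk through sorted points, maintaining a stack; pop the top while the last three entries make a non-left turn (cross product ≤ 0).
  4. Final stack is the convex hull in CCW order: (-2, -10), (5, -1), (-8, 3).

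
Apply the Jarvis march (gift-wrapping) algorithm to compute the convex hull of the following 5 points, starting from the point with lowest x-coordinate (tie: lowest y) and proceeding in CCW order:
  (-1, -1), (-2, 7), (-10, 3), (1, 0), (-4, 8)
Hull (CCW) = [(-10, 3), (-1, -1), (1, 0), (-2, 7), (-4, 8)]

Jarvis march: at each step, from the current hull vertex p, select the next vertex q as the point such that every other point lies strictly to the left of (or on) the directed line p → q. (Equivalently: for every other point r, the cross product (q − p) × (r − p) ≥ 0.)
Starting point (lowest x, tie lowest y): (-10, 3). Wrap until returning to start. Resulting hull: (-10, 3), (-1, -1), (1, 0), (-2, 7), (-4, 8).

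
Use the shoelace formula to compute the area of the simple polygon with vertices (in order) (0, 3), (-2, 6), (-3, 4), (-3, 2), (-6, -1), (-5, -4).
Area = 41/2

Shoelace formula: Area = (1/2) |Σ_i (x_i · y_{i+1} − x_{i+1} · y_i)| (indices mod n). Compute each cross term:
  (0)(6) − (-2)(3) = 6
  (-2)(4) − (-3)(6) = 10
  (-3)(2) − (-3)(4) = 6
  (-3)(-1) − (-6)(2) = 15
  (-6)(-4) − (-5)(-1) = 19
  (-5)(3) − (0)(-4) = -15
Sum = 41, so (signed) Area = 41/2 = 41/2, |Area| = 41/2.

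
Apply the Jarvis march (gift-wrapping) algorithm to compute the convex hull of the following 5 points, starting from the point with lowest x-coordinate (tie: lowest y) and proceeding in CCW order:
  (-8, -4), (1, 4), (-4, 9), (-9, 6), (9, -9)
Hull (CCW) = [(-9, 6), (-8, -4), (9, -9), (1, 4), (-4, 9)]

Jarvis march: at each step, from the current hull vertex p, select the next vertex q as the point such that every other point lies strictly to the left of (or on) the directed line p → q. (Equivalently: for every other point r, the cross product (q − p) × (r − p) ≥ 0.)
Starting point (lowest x, tie lowest y): (-9, 6). Wrap until returning to start. Resulting hull: (-9, 6), (-8, -4), (9, -9), (1, 4), (-4, 9).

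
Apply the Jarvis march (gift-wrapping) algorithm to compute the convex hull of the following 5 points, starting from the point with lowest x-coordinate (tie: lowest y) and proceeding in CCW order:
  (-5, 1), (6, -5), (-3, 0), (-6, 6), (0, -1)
Hull (CCW) = [(-6, 6), (-5, 1), (6, -5)]

Jarvis march: at each step, from the current hull vertex p, select the next vertex q as the point such that every other point lies strictly to the left of (or on) the directed line p → q. (Equivalently: for every other point r, the cross product (q − p) × (r − p) ≥ 0.)
Starting point (lowest x, tie lowest y): (-6, 6). Wrap until returning to start. Resulting hull: (-6, 6), (-5, 1), (6, -5).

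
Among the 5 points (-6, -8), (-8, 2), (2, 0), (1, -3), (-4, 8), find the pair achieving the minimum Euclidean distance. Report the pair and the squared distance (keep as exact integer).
Pair = ((2, 0), (1, -3)); squared distance = 10

Compute all C(5, 2) = 10 pairwise squared distances (x_i − x_j)² + (y_i − y_j)². The minimum is 10, attained by the pair ((2, 0), (1, -3)).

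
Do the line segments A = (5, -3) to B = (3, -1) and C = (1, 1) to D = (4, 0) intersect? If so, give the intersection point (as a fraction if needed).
No (intersection of containing lines falls outside at least one segment)

Parametrize and solve: t = 2, s = 0. At least one of these is outside [0, 1], so the segments do not intersect.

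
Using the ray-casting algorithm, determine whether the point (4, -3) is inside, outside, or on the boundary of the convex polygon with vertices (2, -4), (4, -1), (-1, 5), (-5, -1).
The point (4, -3) lies strictly outside the polygon

Cast a horizontal ray to the right from the query point and count how many polygon edges it crosses (each edge strictly once or zero times, handled with the usual half-open convention). 
Parity of crossings → even ⇒ outside.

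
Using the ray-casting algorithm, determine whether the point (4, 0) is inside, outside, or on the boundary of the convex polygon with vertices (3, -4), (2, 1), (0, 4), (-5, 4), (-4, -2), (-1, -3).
The point (4, 0) lies strictly outside the polygon

Cast a horizontal ray to the right from the query point and count how many polygon edges it crosses (each edge strictly once or zero times, handled with the usual half-open convention). 
Parity of crossings → even ⇒ outside.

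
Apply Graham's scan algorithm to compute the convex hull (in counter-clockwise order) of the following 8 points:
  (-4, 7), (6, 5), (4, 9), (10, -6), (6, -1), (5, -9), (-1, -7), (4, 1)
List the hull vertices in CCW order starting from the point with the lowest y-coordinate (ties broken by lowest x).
Hull (CCW) = [(5, -9), (10, -6), (6, 5), (4, 9), (-4, 7), (-1, -7)]

Graham scan procedure:
  1. Find the pivot p₀ = point with lowest y (tie → lowest x): (5, -9).
  2. Sort the remaining points by polar angle around p₀.
  3. Walk through sorted points, maintaining a stack; pop the top while the last three entries make a non-left turn (cross product ≤ 0).
  4. Final stack is the convex hull in CCW order: (5, -9), (10, -6), (6, 5), (4, 9), (-4, 7), (-1, -7).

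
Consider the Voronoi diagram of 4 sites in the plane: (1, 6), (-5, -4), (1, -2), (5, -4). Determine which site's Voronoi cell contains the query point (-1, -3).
Nearest site = (1, -2)

The Voronoi cell of site s contains exactly those query points closer to s than to any other site. Compute squared distances from q = (-1, -3) to each site:
  (1 − -1)² + (-2 − -3)² = 5
  (-5 − -1)² + (-4 − -3)² = 17
  (5 − -1)² + (-4 − -3)² = 37
  (1 − -1)² + (6 − -3)² = 85
Minimum is attained by (1, -2), so q lies in its Voronoi cell.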